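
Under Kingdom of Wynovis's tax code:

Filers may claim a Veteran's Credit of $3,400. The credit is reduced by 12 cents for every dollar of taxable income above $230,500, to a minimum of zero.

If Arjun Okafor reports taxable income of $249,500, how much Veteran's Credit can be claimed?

Veteran's Credit: 12% of the $19,000 excess over $230,500 is $2,280; credit = $3,400 − $2,280 = $1,120.

$1,120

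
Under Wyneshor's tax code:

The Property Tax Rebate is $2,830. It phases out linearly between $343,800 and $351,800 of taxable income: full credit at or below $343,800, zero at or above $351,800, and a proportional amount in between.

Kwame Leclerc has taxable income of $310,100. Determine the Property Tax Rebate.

Property Tax Rebate: $310,100 is at or below the $343,800 threshold, so the full $2,830 applies.

$2,830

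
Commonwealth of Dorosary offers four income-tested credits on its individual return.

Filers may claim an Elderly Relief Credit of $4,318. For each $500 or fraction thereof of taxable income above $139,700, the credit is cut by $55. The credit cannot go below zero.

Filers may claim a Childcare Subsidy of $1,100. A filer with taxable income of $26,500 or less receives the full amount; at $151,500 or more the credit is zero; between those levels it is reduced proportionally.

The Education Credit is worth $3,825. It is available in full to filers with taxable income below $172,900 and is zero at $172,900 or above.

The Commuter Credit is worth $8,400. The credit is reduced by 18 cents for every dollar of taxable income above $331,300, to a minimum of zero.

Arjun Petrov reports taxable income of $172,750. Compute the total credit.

Elderly Relief Credit: income exceeds $139,700 by $33,050, which is 67 full-or-partial $500 increments; reduction = 67 × $55 = $3,685, leaving $633.
Childcare Subsidy: $172,750 is at or above $151,500, so the credit is $0.
Education Credit: $172,750 is below the $172,900 cutoff, so the full $3,825 applies.
Commuter Credit: $172,750 is at or below the $331,300 threshold, so the full $8,400 applies.
Total: $633 + $0 + $3,825 + $8,400 = $12,858.

$12,858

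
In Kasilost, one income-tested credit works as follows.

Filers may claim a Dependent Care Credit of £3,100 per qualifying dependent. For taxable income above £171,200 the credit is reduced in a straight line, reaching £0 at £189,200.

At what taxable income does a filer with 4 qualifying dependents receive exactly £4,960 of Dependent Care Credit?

£182,000

Full credit = 4 × £3,100 = £12,400.
£4,960 is 4,960/12,400 of the full £12,400, so 7,440/12,400 of the £18,000 range has been used: income = £171,200 + £18,000 × 7,440/12,400 = £182,000.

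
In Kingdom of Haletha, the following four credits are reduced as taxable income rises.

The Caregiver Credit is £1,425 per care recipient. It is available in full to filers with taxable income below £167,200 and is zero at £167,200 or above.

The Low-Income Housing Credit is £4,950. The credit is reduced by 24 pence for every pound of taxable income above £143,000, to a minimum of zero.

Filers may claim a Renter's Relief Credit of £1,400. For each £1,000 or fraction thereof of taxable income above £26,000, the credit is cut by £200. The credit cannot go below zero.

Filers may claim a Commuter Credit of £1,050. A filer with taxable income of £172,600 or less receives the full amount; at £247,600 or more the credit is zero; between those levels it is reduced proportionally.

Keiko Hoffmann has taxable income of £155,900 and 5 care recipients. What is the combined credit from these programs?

£10,029

Caregiver Credit: base = 5 × £1,425 = £7,125. £155,900 is below the £167,200 cutoff, so the full £7,125 applies.
Low-Income Housing Credit: 24% of the £12,900 excess over £143,000 is £3,096; credit = £4,950 − £3,096 = £1,854.
Renter's Relief Credit: income exceeds £26,000 by £129,900 → 130 increments × £200 = £26,000 ≥ base, so the credit is £0.
Commuter Credit: £155,900 is at or below the £172,600 threshold, so the full £1,050 applies.
Total: £7,125 + £1,854 + £0 + £1,050 = £10,029.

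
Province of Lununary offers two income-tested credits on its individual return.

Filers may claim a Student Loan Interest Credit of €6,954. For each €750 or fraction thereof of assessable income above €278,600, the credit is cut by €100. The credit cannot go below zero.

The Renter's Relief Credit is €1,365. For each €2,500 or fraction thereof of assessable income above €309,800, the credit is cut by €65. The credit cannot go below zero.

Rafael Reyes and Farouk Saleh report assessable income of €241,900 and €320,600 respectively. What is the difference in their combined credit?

€5,925

Rafael (€241,900): Student Loan Interest Credit: €241,900 is at or below the €278,600 threshold, so the full €6,954 applies. Renter's Relief Credit: €241,900 is at or below the €309,800 threshold, so the full €1,365 applies. total €6,954 + €1,365 = €8,319
Farouk (€320,600): Student Loan Interest Credit: income exceeds €278,600 by €42,000, which is 56 full-or-partial €750 increments; reduction = 56 × €100 = €5,600, leaving €1,354. Renter's Relief Credit: income exceeds €309,800 by €10,800, which is 5 full-or-partial €2,500 increments; reduction = 5 × €65 = €325, leaving €1,040. total €1,354 + €1,040 = €2,394
Difference: |€8,319 − €2,394| = €5,925.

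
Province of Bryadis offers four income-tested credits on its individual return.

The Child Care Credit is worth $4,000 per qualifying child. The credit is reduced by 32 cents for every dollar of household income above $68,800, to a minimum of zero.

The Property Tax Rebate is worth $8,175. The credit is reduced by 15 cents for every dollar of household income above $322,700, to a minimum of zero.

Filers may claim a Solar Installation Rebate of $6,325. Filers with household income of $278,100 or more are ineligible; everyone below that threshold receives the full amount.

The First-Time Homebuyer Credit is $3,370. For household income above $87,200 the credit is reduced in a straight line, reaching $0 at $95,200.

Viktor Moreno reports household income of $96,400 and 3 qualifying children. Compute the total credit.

Child Care Credit: base = 3 × $4,000 = $12,000. 32% of the $27,600 excess over $68,800 is $8,832; credit = $12,000 − $8,832 = $3,168.
Property Tax Rebate: $96,400 is at or below the $322,700 threshold, so the full $8,175 applies.
Solar Installation Rebate: $96,400 is below the $278,100 cutoff, so the full $6,325 applies.
First-Time Homebuyer Credit: $96,400 is at or above $95,200, so the credit is $0.
Total: $3,168 + $8,175 + $6,325 + $0 = $17,668.

$17,668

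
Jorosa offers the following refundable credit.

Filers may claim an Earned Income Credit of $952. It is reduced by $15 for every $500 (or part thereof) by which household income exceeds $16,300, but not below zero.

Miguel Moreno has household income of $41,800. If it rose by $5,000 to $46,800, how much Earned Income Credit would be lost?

$150

At $41,800 — income exceeds $16,300 by $25,500, which is 51 full-or-partial $500 increments; reduction = 51 × $15 = $765, leaving $187.
At $46,800 — income exceeds $16,300 by $30,500, which is 61 full-or-partial $500 increments; reduction = 61 × $15 = $915, leaving $37.
Lost: $187 − $37 = $150.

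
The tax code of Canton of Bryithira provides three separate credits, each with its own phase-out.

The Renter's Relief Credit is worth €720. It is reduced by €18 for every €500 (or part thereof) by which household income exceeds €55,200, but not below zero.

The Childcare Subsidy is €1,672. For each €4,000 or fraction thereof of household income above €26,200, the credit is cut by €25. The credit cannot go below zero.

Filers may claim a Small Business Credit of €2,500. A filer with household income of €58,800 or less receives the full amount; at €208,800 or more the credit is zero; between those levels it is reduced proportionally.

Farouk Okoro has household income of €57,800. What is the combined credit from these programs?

€4,584

Renter's Relief Credit: income exceeds €55,200 by €2,600, which is 6 full-or-partial €500 increments; reduction = 6 × €18 = €108, leaving €612.
Childcare Subsidy: income exceeds €26,200 by €31,600, which is 8 full-or-partial €4,000 increments; reduction = 8 × €25 = €200, leaving €1,472.
Small Business Credit: €57,800 is at or below the €58,800 threshold, so the full €2,500 applies.
Total: €612 + €1,472 + €2,500 = €4,584.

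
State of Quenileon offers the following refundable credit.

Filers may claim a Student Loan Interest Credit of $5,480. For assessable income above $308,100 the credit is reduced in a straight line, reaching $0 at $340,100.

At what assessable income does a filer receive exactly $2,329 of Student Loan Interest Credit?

$326,500

$2,329 is 2,329/5,480 of the full $5,480, so 3,151/5,480 of the $32,000 range has been used: income = $308,100 + $32,000 × 3,151/5,480 = $326,500.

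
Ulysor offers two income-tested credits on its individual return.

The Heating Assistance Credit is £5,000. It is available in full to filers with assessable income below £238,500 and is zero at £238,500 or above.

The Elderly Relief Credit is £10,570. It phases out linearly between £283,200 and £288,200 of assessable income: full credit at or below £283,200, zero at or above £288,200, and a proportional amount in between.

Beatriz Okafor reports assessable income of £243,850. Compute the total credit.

Heating Assistance Credit: £243,850 meets or exceeds the £238,500 cutoff, so the credit is £0.
Elderly Relief Credit: £243,850 is at or below the £283,200 threshold, so the full £10,570 applies.
Total: £0 + £10,570 = £10,570.

£10,570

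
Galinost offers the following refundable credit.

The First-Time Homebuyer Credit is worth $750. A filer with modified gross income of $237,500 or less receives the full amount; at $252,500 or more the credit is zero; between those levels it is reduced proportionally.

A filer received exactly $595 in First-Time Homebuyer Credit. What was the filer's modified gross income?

$595 is 595/750 of the full $750, so 155/750 of the $15,000 range has been used: income = $237,500 + $15,000 × 155/750 = $240,600.

$240,600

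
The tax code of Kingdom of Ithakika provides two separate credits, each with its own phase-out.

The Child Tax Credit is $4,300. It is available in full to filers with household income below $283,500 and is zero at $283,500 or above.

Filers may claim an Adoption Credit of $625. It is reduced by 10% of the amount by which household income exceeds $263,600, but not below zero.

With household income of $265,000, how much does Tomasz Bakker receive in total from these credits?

Child Tax Credit: $265,000 is below the $283,500 cutoff, so the full $4,300 applies.
Adoption Credit: 10% of the $1,400 excess over $263,600 is $140; credit = $625 − $140 = $485.
Total: $4,300 + $485 = $4,785.

$4,785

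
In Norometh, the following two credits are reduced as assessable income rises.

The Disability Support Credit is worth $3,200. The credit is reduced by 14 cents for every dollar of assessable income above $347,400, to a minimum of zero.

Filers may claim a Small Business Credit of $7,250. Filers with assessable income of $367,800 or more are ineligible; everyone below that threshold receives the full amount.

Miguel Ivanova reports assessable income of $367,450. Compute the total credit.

$7,643

Disability Support Credit: 14% of the $20,050 excess over $347,400 is $2,807; credit = $3,200 − $2,807 = $393.
Small Business Credit: $367,450 is below the $367,800 cutoff, so the full $7,250 applies.
Total: $393 + $7,250 = $7,643.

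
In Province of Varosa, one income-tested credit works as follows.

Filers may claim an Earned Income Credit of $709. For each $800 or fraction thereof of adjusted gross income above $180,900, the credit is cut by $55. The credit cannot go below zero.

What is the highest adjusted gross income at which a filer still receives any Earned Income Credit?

After 12 increments the reduction is 12 × $55 = $660, leaving $49; one more increment wipes it out. Increment 12 ends at excess 12 × $800 = $9,600, so the highest qualifying income is $180,900 + $9,600 = $190,500.

$190,500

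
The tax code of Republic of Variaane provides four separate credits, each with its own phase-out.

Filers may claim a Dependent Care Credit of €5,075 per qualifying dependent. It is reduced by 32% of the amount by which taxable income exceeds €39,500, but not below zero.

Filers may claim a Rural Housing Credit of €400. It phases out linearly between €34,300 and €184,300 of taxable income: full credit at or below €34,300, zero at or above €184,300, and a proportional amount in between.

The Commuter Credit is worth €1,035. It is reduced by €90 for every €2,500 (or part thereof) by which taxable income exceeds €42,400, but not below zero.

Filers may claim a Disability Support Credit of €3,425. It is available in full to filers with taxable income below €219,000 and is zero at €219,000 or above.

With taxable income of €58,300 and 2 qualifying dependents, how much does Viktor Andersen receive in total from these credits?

€8,300

Dependent Care Credit: base = 2 × €5,075 = €10,150. 32% of the €18,800 excess over €39,500 is €6,016; credit = €10,150 − €6,016 = €4,134.
Rural Housing Credit: €58,300 is €24,000 into a €150,000 phase-out range, leaving 126,000/150,000 of the credit: €400 × 126,000/150,000 = €336.
Commuter Credit: income exceeds €42,400 by €15,900, which is 7 full-or-partial €2,500 increments; reduction = 7 × €90 = €630, leaving €405.
Disability Support Credit: €58,300 is below the €219,000 cutoff, so the full €3,425 applies.
Total: €4,134 + €336 + €405 + €3,425 = €8,300.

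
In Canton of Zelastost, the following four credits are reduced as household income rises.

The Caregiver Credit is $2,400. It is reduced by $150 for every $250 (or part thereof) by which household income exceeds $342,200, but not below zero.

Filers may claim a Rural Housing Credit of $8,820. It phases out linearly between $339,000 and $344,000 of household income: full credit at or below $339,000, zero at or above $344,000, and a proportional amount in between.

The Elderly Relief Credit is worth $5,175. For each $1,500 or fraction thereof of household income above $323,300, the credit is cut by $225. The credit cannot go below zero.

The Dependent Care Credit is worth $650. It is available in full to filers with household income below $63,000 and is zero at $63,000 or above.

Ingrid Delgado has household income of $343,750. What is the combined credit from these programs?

Caregiver Credit: income exceeds $342,200 by $1,550, which is 7 full-or-partial $250 increments; reduction = 7 × $150 = $1,050, leaving $1,350.
Rural Housing Credit: $343,750 is $4,750 into a $5,000 phase-out range, leaving 250/5,000 of the credit: $8,820 × 250/5,000 = $441.
Elderly Relief Credit: income exceeds $323,300 by $20,450, which is 14 full-or-partial $1,500 increments; reduction = 14 × $225 = $3,150, leaving $2,025.
Dependent Care Credit: $343,750 meets or exceeds the $63,000 cutoff, so the credit is $0.
Total: $1,350 + $441 + $2,025 + $0 = $3,816.

$3,816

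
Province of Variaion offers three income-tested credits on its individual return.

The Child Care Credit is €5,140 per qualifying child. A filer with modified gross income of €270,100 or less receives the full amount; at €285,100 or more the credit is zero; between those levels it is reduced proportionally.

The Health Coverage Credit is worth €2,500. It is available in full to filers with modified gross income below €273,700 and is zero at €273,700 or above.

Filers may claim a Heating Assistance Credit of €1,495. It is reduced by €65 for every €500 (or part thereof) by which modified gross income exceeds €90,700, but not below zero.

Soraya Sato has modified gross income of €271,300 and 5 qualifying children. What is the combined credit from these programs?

€26,144

Child Care Credit: base = 5 × €5,140 = €25,700. €271,300 is €1,200 into a €15,000 phase-out range, leaving 13,800/15,000 of the credit: €25,700 × 13,800/15,000 = €23,644.
Health Coverage Credit: €271,300 is below the €273,700 cutoff, so the full €2,500 applies.
Heating Assistance Credit: income exceeds €90,700 by €180,600 → 362 increments × €65 = €23,530 ≥ base, so the credit is €0.
Total: €23,644 + €2,500 + €0 = €26,144.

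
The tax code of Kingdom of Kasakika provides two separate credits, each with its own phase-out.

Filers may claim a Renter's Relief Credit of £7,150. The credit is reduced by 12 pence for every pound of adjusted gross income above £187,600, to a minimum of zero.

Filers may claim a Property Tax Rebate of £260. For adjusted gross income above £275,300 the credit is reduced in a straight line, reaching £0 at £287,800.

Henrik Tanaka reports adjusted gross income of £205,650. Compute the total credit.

£5,244

Renter's Relief Credit: 12% of the £18,050 excess over £187,600 is £2,166; credit = £7,150 − £2,166 = £4,984.
Property Tax Rebate: £205,650 is at or below the £275,300 threshold, so the full £260 applies.
Total: £4,984 + £260 = £5,244.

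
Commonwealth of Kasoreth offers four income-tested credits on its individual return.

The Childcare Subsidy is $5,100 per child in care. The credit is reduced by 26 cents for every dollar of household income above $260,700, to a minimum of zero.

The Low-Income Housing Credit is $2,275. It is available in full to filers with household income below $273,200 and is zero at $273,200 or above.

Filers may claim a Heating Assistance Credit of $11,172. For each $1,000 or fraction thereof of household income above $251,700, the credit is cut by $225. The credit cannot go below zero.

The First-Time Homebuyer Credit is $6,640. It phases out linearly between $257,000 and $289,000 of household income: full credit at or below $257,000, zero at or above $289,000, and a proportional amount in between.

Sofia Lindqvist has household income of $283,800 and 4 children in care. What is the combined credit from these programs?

Childcare Subsidy: base = 4 × $5,100 = $20,400. 26% of the $23,100 excess over $260,700 is $6,006; credit = $20,400 − $6,006 = $14,394.
Low-Income Housing Credit: $283,800 meets or exceeds the $273,200 cutoff, so the credit is $0.
Heating Assistance Credit: income exceeds $251,700 by $32,100, which is 33 full-or-partial $1,000 increments; reduction = 33 × $225 = $7,425, leaving $3,747.
First-Time Homebuyer Credit: $283,800 is $26,800 into a $32,000 phase-out range, leaving 5,200/32,000 of the credit: $6,640 × 5,200/32,000 = $1,079.
Total: $14,394 + $0 + $3,747 + $1,079 = $19,220.

$19,220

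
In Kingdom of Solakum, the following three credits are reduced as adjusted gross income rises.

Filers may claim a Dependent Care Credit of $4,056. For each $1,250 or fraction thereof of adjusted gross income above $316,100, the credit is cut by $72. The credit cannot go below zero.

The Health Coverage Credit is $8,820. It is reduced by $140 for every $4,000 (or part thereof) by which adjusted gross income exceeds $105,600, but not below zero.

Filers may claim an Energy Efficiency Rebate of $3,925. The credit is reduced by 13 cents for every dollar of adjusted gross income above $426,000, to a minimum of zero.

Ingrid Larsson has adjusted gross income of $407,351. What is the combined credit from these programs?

Dependent Care Credit: income exceeds $316,100 by $91,251 → 74 increments × $72 = $5,328 ≥ base, so the credit is $0.
Health Coverage Credit: income exceeds $105,600 by $301,751 → 76 increments × $140 = $10,640 ≥ base, so the credit is $0.
Energy Efficiency Rebate: $407,351 is at or below the $426,000 threshold, so the full $3,925 applies.
Total: $0 + $0 + $3,925 = $3,925.

$3,925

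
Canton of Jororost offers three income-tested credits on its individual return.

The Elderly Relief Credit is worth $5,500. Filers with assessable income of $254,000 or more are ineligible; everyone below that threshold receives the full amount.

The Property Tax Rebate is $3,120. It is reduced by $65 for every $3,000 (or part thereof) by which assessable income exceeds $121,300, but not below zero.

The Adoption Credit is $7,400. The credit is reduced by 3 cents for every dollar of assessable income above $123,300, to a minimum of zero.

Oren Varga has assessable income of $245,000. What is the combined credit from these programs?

$9,639

Elderly Relief Credit: $245,000 is below the $254,000 cutoff, so the full $5,500 applies.
Property Tax Rebate: income exceeds $121,300 by $123,700, which is 42 full-or-partial $3,000 increments; reduction = 42 × $65 = $2,730, leaving $390.
Adoption Credit: 3% of the $121,700 excess over $123,300 is $3,651; credit = $7,400 − $3,651 = $3,749.
Total: $5,500 + $390 + $3,749 = $9,639.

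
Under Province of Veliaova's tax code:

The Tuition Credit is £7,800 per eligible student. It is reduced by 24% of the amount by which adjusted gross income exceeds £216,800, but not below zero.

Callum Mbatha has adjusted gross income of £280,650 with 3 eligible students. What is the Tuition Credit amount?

£8,076

Tuition Credit: base = 3 × £7,800 = £23,400. 24% of the £63,850 excess over £216,800 is £15,324; credit = £23,400 − £15,324 = £8,076.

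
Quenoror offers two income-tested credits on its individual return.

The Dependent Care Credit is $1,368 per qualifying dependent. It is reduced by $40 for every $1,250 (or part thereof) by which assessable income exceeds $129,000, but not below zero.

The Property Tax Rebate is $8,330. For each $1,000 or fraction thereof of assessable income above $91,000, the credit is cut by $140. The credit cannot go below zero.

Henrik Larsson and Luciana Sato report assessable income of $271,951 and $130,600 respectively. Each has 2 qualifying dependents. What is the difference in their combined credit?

Henrik ($271,951): Dependent Care Credit: base = 2 × $1,368 = $2,736. income exceeds $129,000 by $142,951 → 115 increments × $40 = $4,600 ≥ base, so the credit is $0. Property Tax Rebate: income exceeds $91,000 by $180,951 → 181 increments × $140 = $25,340 ≥ base, so the credit is $0. total $0 + $0 = $0
Luciana ($130,600): Dependent Care Credit: base = 2 × $1,368 = $2,736. income exceeds $129,000 by $1,600, which is 2 full-or-partial $1,250 increments; reduction = 2 × $40 = $80, leaving $2,656. Property Tax Rebate: income exceeds $91,000 by $39,600, which is 40 full-or-partial $1,000 increments; reduction = 40 × $140 = $5,600, leaving $2,730. total $2,656 + $2,730 = $5,386
Difference: |$0 − $5,386| = $5,386.

$5,386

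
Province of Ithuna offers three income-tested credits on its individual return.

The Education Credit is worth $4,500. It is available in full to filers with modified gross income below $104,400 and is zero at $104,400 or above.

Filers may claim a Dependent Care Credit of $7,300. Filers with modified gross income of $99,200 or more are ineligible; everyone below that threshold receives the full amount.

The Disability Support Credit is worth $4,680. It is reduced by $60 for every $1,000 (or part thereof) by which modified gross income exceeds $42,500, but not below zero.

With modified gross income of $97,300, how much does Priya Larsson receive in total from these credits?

Education Credit: $97,300 is below the $104,400 cutoff, so the full $4,500 applies.
Dependent Care Credit: $97,300 is below the $99,200 cutoff, so the full $7,300 applies.
Disability Support Credit: income exceeds $42,500 by $54,800, which is 55 full-or-partial $1,000 increments; reduction = 55 × $60 = $3,300, leaving $1,380.
Total: $4,500 + $7,300 + $1,380 = $13,180.

$13,180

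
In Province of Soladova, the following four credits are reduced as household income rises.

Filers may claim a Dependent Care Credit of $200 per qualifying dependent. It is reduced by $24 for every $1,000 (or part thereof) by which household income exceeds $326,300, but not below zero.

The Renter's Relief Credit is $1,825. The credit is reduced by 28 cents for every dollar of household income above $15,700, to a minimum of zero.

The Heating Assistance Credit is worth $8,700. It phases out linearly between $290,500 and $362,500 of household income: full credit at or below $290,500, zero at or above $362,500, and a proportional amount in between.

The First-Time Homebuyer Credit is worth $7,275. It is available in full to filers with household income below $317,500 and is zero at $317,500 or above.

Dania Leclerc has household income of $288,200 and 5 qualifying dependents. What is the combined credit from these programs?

Dependent Care Credit: base = 5 × $200 = $1,000. $288,200 is at or below the $326,300 threshold, so the full $1,000 applies.
Renter's Relief Credit: 28% of the $272,500 excess over $15,700 is $76,300 ≥ base, so the credit is $0.
Heating Assistance Credit: $288,200 is at or below the $290,500 threshold, so the full $8,700 applies.
First-Time Homebuyer Credit: $288,200 is below the $317,500 cutoff, so the full $7,275 applies.
Total: $1,000 + $0 + $8,700 + $7,275 = $16,975.

$16,975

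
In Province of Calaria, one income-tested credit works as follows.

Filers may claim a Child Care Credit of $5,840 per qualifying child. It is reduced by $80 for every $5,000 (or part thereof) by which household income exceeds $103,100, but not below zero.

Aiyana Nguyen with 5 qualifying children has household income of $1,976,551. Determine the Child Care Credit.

Child Care Credit: base = 5 × $5,840 = $29,200. income exceeds $103,100 by $1,873,451 → 375 increments × $80 = $30,000 ≥ base, so the credit is $0.

$0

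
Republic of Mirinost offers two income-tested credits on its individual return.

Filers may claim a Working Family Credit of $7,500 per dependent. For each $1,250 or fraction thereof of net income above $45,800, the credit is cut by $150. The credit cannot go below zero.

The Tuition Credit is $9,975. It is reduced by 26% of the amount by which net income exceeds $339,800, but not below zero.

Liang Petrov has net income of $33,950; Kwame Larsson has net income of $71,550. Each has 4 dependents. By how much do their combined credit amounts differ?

Liang ($33,950): Working Family Credit: base = 4 × $7,500 = $30,000. $33,950 is at or below the $45,800 threshold, so the full $30,000 applies. Tuition Credit: $33,950 is at or below the $339,800 threshold, so the full $9,975 applies. total $30,000 + $9,975 = $39,975
Kwame ($71,550): Working Family Credit: base = 4 × $7,500 = $30,000. income exceeds $45,800 by $25,750, which is 21 full-or-partial $1,250 increments; reduction = 21 × $150 = $3,150, leaving $26,850. Tuition Credit: $71,550 is at or below the $339,800 threshold, so the full $9,975 applies. total $26,850 + $9,975 = $36,825
Difference: |$39,975 − $36,825| = $3,150.

$3,150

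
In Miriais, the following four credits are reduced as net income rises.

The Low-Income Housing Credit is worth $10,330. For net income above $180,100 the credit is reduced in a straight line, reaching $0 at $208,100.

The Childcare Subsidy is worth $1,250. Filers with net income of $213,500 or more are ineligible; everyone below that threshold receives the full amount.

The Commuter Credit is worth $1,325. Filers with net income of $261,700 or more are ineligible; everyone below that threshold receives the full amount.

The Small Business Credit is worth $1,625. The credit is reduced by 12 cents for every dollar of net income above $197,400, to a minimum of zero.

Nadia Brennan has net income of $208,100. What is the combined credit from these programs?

Low-Income Housing Credit: $208,100 is at or above $208,100, so the credit is $0.
Childcare Subsidy: $208,100 is below the $213,500 cutoff, so the full $1,250 applies.
Commuter Credit: $208,100 is below the $261,700 cutoff, so the full $1,325 applies.
Small Business Credit: 12% of the $10,700 excess over $197,400 is $1,284; credit = $1,625 − $1,284 = $341.
Total: $0 + $1,250 + $1,325 + $341 = $2,916.

$2,916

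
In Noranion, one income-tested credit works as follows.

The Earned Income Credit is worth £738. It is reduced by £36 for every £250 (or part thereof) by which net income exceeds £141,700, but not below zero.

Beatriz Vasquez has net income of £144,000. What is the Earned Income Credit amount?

Earned Income Credit: income exceeds £141,700 by £2,300, which is 10 full-or-partial £250 increments; reduction = 10 × £36 = £360, leaving £378.

£378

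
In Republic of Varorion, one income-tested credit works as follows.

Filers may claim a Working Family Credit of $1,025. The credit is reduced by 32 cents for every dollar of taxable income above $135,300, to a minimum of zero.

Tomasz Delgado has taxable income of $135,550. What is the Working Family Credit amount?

Working Family Credit: 32% of the $250 excess over $135,300 is $80; credit = $1,025 − $80 = $945.

$945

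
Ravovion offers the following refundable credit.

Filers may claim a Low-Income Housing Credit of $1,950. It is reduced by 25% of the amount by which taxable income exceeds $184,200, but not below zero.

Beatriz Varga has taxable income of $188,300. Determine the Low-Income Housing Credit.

Low-Income Housing Credit: 25% of the $4,100 excess over $184,200 is $1,025; credit = $1,950 − $1,025 = $925.

$925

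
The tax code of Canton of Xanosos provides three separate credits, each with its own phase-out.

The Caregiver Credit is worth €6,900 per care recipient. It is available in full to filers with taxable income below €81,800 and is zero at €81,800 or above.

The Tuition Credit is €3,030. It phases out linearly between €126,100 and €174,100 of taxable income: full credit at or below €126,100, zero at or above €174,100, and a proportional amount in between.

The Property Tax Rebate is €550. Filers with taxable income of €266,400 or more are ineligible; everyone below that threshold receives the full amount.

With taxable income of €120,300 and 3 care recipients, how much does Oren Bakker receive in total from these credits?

€3,580

Caregiver Credit: base = 3 × €6,900 = €20,700. €120,300 meets or exceeds the €81,800 cutoff, so the credit is €0.
Tuition Credit: €120,300 is at or below the €126,100 threshold, so the full €3,030 applies.
Property Tax Rebate: €120,300 is below the €266,400 cutoff, so the full €550 applies.
Total: €0 + €3,030 + €550 = €3,580.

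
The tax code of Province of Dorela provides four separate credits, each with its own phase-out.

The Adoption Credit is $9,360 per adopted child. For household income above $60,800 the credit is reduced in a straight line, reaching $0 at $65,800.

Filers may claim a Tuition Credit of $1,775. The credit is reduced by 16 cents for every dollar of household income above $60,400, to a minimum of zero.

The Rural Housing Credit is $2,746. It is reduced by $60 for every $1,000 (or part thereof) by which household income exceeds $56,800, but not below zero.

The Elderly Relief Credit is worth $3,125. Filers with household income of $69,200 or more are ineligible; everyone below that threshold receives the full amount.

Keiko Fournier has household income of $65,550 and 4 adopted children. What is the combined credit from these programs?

Adoption Credit: base = 4 × $9,360 = $37,440. $65,550 is $4,750 into a $5,000 phase-out range, leaving 250/5,000 of the credit: $37,440 × 250/5,000 = $1,872.
Tuition Credit: 16% of the $5,150 excess over $60,400 is $824; credit = $1,775 − $824 = $951.
Rural Housing Credit: income exceeds $56,800 by $8,750, which is 9 full-or-partial $1,000 increments; reduction = 9 × $60 = $540, leaving $2,206.
Elderly Relief Credit: $65,550 is below the $69,200 cutoff, so the full $3,125 applies.
Total: $1,872 + $951 + $2,206 + $3,125 = $8,154.

$8,154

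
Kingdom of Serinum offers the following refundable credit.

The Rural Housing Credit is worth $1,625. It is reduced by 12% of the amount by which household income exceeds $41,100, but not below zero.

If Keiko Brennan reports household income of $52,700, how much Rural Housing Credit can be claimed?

$233

Rural Housing Credit: 12% of the $11,600 excess over $41,100 is $1,392; credit = $1,625 − $1,392 = $233.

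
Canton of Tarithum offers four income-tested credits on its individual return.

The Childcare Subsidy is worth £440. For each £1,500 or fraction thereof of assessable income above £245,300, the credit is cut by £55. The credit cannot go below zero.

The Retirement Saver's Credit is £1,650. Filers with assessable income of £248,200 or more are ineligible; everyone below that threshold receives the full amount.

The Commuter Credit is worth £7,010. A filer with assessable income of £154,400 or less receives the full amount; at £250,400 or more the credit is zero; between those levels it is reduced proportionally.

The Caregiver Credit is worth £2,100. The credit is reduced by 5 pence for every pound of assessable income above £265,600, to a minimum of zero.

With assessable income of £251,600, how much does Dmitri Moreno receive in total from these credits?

£2,265

Childcare Subsidy: income exceeds £245,300 by £6,300, which is 5 full-or-partial £1,500 increments; reduction = 5 × £55 = £275, leaving £165.
Retirement Saver's Credit: £251,600 meets or exceeds the £248,200 cutoff, so the credit is £0.
Commuter Credit: £251,600 is at or above £250,400, so the credit is £0.
Caregiver Credit: £251,600 is at or below the £265,600 threshold, so the full £2,100 applies.
Total: £165 + £0 + £0 + £2,100 = £2,265.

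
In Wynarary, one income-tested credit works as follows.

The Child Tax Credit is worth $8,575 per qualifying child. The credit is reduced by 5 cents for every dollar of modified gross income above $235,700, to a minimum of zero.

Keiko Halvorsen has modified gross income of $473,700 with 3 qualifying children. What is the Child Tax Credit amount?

Child Tax Credit: base = 3 × $8,575 = $25,725. 5% of the $238,000 excess over $235,700 is $11,900; credit = $25,725 − $11,900 = $13,825.

$13,825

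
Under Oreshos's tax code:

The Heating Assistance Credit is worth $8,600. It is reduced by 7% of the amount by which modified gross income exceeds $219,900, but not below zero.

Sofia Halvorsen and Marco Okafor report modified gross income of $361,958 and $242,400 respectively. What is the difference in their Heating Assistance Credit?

$7,025

Sofia ($361,958): Heating Assistance Credit: 7% of the $142,058 excess over $219,900 is $9,944.06 ≥ base, so the credit is $0.
Marco ($242,400): Heating Assistance Credit: 7% of the $22,500 excess over $219,900 is $1,575; credit = $8,600 − $1,575 = $7,025.
Difference: |$0 − $7,025| = $7,025.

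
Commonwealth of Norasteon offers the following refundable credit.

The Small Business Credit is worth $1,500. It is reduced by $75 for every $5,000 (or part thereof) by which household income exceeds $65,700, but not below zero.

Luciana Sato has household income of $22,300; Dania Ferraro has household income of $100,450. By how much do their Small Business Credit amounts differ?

$525

Luciana ($22,300): Small Business Credit: $22,300 is at or below the $65,700 threshold, so the full $1,500 applies.
Dania ($100,450): Small Business Credit: income exceeds $65,700 by $34,750, which is 7 full-or-partial $5,000 increments; reduction = 7 × $75 = $525, leaving $975.
Difference: |$1,500 − $975| = $525.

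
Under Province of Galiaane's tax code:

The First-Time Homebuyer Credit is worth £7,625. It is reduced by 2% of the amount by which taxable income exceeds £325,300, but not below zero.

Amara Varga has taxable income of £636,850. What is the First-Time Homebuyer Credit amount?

First-Time Homebuyer Credit: 2% of the £311,550 excess over £325,300 is £6,231; credit = £7,625 − £6,231 = £1,394.

£1,394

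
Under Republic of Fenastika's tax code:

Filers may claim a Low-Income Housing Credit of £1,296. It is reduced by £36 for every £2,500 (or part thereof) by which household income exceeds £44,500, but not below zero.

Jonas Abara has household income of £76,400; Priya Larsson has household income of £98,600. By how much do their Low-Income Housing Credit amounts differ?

Jonas (£76,400): Low-Income Housing Credit: income exceeds £44,500 by £31,900, which is 13 full-or-partial £2,500 increments; reduction = 13 × £36 = £468, leaving £828.
Priya (£98,600): Low-Income Housing Credit: income exceeds £44,500 by £54,100, which is 22 full-or-partial £2,500 increments; reduction = 22 × £36 = £792, leaving £504.
Difference: |£828 − £504| = £324.

£324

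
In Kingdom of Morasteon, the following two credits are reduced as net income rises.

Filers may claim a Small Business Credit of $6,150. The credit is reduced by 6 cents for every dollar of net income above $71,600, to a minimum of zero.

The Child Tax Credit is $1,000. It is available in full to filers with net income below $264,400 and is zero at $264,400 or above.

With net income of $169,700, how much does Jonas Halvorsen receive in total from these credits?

$1,264

Small Business Credit: 6% of the $98,100 excess over $71,600 is $5,886; credit = $6,150 − $5,886 = $264.
Child Tax Credit: $169,700 is below the $264,400 cutoff, so the full $1,000 applies.
Total: $264 + $1,000 = $1,264.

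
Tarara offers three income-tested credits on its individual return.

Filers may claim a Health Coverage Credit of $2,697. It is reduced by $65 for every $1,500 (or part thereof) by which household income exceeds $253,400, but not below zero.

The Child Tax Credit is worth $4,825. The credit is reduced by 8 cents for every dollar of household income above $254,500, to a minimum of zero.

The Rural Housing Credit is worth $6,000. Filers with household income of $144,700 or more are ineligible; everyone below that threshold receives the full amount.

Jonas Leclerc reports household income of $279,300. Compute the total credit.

Health Coverage Credit: income exceeds $253,400 by $25,900, which is 18 full-or-partial $1,500 increments; reduction = 18 × $65 = $1,170, leaving $1,527.
Child Tax Credit: 8% of the $24,800 excess over $254,500 is $1,984; credit = $4,825 − $1,984 = $2,841.
Rural Housing Credit: $279,300 meets or exceeds the $144,700 cutoff, so the credit is $0.
Total: $1,527 + $2,841 + $0 = $4,368.

$4,368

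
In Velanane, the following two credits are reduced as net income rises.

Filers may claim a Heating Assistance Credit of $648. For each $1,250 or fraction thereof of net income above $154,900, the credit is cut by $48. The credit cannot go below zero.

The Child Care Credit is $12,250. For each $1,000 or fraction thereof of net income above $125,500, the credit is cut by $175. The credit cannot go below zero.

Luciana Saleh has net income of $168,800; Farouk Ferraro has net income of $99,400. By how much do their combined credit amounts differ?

Luciana ($168,800): Heating Assistance Credit: income exceeds $154,900 by $13,900, which is 12 full-or-partial $1,250 increments; reduction = 12 × $48 = $576, leaving $72. Child Care Credit: income exceeds $125,500 by $43,300, which is 44 full-or-partial $1,000 increments; reduction = 44 × $175 = $7,700, leaving $4,550. total $72 + $4,550 = $4,622
Farouk ($99,400): Heating Assistance Credit: $99,400 is at or below the $154,900 threshold, so the full $648 applies. Child Care Credit: $99,400 is at or below the $125,500 threshold, so the full $12,250 applies. total $648 + $12,250 = $12,898
Difference: |$4,622 − $12,898| = $8,276.

$8,276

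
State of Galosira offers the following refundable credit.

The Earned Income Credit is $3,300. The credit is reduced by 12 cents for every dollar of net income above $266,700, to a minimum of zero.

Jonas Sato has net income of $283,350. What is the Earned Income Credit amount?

Earned Income Credit: 12% of the $16,650 excess over $266,700 is $1,998; credit = $3,300 − $1,998 = $1,302.

$1,302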